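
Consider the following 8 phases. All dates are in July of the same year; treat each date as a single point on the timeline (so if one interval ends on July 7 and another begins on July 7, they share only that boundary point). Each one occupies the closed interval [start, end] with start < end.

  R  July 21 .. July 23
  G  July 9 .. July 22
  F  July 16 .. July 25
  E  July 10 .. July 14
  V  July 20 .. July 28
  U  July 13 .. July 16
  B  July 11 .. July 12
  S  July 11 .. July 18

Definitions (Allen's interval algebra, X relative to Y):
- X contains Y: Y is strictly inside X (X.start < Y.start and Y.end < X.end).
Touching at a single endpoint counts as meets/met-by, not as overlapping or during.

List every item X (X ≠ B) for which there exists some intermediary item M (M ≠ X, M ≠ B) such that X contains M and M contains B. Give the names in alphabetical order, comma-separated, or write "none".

Target B = [July 11, July 12].
Intermediaries M with M contains B: E, G.
Via E — items with X contains E: G.
Via G — items with X contains G: none.
Union: G.

G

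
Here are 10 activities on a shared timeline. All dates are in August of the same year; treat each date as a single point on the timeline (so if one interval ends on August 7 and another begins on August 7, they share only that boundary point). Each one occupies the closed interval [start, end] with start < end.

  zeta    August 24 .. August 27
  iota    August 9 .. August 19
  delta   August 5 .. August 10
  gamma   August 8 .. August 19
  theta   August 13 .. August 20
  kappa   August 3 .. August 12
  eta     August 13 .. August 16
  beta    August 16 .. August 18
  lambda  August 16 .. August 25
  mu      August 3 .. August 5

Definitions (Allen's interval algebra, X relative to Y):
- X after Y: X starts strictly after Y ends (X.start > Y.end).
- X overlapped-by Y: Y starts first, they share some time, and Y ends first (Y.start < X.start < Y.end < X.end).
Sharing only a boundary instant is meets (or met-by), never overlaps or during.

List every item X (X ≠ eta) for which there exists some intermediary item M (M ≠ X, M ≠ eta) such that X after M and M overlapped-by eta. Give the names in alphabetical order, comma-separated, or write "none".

none

Target eta = [August 13, August 16].
Intermediaries M with M overlapped-by eta: none.
Union: none.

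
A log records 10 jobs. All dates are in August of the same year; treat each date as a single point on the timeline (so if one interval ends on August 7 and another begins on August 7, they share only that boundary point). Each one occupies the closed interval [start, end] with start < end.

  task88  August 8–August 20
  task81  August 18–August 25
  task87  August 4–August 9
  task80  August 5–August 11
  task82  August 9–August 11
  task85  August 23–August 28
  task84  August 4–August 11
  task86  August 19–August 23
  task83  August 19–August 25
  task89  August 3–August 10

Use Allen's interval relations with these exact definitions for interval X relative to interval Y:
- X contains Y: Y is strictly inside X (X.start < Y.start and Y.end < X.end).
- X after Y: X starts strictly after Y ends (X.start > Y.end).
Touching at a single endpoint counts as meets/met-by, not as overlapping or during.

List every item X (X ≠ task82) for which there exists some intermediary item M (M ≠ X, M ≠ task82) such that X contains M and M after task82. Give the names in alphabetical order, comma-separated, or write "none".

Target task82 = [August 9, August 11].
Intermediaries M with M after task82: task81, task83, task85, task86.
Via task81 — items with X contains task81: none.
Via task83 — items with X contains task83: none.
Via task85 — items with X contains task85: none.
Via task86 — items with X contains task86: task81.
Union: task81.

task81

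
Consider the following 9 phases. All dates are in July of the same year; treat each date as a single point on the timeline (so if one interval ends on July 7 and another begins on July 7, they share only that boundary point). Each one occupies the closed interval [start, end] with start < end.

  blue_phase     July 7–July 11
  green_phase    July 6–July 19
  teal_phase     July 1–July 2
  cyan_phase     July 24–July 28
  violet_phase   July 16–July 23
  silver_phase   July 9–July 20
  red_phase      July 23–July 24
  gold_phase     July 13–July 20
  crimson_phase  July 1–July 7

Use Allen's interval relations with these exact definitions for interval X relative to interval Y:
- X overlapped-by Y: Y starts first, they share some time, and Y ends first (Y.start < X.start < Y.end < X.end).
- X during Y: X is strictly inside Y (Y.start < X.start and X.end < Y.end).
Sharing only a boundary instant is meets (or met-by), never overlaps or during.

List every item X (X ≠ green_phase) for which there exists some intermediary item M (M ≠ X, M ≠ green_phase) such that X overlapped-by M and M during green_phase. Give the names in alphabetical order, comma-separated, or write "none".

silver_phase

Target green_phase = [July 6, July 19].
Intermediaries M with M during green_phase: blue_phase.
Via blue_phase — items with X overlapped-by blue_phase: silver_phase.
Union: silver_phase.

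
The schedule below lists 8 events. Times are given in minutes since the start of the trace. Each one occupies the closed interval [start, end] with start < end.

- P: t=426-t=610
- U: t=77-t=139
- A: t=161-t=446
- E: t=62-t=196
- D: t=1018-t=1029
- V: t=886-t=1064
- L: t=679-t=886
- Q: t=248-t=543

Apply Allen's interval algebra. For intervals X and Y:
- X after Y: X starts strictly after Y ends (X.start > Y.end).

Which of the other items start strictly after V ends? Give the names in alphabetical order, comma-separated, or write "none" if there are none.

Target V = [t=886, t=1064].
A [t=161, t=446] → before → no.
D [t=1018, t=1029] → during → no.
E [t=62, t=196] → before → no.
L [t=679, t=886] → meets → no.
P [t=426, t=610] → before → no.
Q [t=248, t=543] → before → no.
U [t=77, t=139] → before → no.
Result: none.

none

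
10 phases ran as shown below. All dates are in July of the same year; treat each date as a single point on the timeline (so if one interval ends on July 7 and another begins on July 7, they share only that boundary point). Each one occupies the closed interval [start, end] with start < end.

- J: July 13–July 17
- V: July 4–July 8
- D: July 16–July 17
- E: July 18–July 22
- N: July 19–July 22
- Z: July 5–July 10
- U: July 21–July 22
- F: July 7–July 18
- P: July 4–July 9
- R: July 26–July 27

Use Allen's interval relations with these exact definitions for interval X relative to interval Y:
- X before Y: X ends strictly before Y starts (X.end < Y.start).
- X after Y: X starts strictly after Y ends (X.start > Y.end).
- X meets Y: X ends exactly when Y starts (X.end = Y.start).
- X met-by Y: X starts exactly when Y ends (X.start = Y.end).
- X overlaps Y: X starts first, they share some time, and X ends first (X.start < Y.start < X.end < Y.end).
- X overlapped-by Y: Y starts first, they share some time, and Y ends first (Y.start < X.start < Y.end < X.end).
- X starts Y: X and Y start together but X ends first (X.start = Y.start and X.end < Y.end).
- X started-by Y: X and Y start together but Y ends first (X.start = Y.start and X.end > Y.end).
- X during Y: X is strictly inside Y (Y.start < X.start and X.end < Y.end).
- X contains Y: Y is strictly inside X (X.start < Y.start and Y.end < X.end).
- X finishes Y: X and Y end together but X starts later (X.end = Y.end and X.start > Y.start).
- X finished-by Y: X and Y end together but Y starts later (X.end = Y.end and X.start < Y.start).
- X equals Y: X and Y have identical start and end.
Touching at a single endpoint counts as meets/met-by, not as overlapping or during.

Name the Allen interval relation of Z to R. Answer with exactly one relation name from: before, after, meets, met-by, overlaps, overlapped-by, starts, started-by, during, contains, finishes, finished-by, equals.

Z = [July 5, July 10]; R = [July 26, July 27].
Compare endpoints: Z.start < R.start, Z.start < R.end, Z.end < R.start, Z.end < R.end.
That pattern is 'before'.

before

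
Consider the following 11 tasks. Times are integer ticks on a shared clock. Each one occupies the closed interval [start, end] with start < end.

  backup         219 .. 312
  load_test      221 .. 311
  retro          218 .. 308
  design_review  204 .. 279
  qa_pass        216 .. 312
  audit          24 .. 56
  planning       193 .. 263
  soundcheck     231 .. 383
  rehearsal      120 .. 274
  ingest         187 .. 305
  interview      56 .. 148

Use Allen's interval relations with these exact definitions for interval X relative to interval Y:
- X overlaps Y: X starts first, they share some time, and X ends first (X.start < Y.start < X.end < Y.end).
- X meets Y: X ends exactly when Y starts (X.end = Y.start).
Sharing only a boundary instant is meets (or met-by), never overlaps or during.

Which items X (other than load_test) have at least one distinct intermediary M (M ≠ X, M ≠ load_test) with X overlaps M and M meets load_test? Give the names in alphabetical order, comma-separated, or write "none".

Target load_test = [221, 311].
Intermediaries M with M meets load_test: none.
Union: none.

none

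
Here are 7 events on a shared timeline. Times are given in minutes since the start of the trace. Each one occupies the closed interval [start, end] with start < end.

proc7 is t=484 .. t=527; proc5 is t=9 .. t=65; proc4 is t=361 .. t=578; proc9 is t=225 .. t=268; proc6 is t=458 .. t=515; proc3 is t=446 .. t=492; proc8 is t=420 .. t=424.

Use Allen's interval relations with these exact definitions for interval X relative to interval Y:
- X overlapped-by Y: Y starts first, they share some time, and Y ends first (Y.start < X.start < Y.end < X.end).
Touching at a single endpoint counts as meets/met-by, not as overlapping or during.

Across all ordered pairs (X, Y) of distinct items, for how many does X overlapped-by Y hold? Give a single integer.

3

Checking all 42 ordered pairs for relation 'overlapped-by'; matching pairs in alphabetical order:
(proc6, proc3): proc6 overlapped-by proc3 ✓
(proc7, proc3): proc7 overlapped-by proc3 ✓
(proc7, proc6): proc7 overlapped-by proc6 ✓
Count: 3.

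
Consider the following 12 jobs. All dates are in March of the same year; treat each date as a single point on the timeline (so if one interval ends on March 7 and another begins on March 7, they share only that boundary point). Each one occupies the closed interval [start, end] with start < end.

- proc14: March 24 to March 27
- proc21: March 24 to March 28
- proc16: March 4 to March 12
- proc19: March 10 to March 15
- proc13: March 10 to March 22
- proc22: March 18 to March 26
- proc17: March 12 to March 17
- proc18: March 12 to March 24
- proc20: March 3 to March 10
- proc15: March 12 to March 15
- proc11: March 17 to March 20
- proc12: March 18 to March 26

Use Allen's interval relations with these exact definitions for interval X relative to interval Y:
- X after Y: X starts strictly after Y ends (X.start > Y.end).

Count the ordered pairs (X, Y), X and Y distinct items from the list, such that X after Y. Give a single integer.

31

Checking all 132 ordered pairs for relation 'after'; matching pairs in alphabetical order:
(proc11, proc15): proc11 after proc15 ✓
(proc11, proc16): proc11 after proc16 ✓
(proc11, proc19): proc11 after proc19 ✓
(proc11, proc20): proc11 after proc20 ✓
(proc12, proc15): proc12 after proc15 ✓
(proc12, proc16): proc12 after proc16 ✓
(proc12, proc17): proc12 after proc17 ✓
(proc12, proc19): proc12 after proc19 ✓
(proc12, proc20): proc12 after proc20 ✓
(proc14, proc11): proc14 after proc11 ✓
(proc14, proc13): proc14 after proc13 ✓
(proc14, proc15): proc14 after proc15 ✓
(proc14, proc16): proc14 after proc16 ✓
(proc14, proc17): proc14 after proc17 ✓
(proc14, proc19): proc14 after proc19 ✓
(proc14, proc20): proc14 after proc20 ✓
(proc15, proc20): proc15 after proc20 ✓
(proc17, proc20): proc17 after proc20 ✓
(proc18, proc20): proc18 after proc20 ✓
(proc21, proc11): proc21 after proc11 ✓
(proc21, proc13): proc21 after proc13 ✓
(proc21, proc15): proc21 after proc15 ✓
(proc21, proc16): proc21 after proc16 ✓
(proc21, proc17): proc21 after proc17 ✓
... plus 7 further pairs not listed.
Count: 31.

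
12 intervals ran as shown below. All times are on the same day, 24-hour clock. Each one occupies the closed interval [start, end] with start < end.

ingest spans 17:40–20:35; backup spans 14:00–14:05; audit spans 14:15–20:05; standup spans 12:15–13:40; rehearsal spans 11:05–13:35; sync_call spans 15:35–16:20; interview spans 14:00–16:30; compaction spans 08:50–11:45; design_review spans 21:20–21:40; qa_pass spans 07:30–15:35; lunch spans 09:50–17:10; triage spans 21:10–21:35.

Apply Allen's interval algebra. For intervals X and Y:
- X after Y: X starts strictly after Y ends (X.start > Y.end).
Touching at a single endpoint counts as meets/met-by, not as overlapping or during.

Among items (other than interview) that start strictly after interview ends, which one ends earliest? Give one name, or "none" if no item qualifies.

Target interview = [14:00, 16:30].
audit [14:15, 20:05] → overlapped-by → excluded.
backup [14:00, 14:05] → starts → excluded.
compaction [08:50, 11:45] → before → excluded.
design_review [21:20, 21:40] → after → candidate.
ingest [17:40, 20:35] → after → candidate.
lunch [09:50, 17:10] → contains → excluded.
qa_pass [07:30, 15:35] → overlaps → excluded.
rehearsal [11:05, 13:35] → before → excluded.
standup [12:15, 13:40] → before → excluded.
sync_call [15:35, 16:20] → during → excluded.
triage [21:10, 21:35] → after → candidate.
Among candidates, earliest end is 20:35 → ingest.

ingest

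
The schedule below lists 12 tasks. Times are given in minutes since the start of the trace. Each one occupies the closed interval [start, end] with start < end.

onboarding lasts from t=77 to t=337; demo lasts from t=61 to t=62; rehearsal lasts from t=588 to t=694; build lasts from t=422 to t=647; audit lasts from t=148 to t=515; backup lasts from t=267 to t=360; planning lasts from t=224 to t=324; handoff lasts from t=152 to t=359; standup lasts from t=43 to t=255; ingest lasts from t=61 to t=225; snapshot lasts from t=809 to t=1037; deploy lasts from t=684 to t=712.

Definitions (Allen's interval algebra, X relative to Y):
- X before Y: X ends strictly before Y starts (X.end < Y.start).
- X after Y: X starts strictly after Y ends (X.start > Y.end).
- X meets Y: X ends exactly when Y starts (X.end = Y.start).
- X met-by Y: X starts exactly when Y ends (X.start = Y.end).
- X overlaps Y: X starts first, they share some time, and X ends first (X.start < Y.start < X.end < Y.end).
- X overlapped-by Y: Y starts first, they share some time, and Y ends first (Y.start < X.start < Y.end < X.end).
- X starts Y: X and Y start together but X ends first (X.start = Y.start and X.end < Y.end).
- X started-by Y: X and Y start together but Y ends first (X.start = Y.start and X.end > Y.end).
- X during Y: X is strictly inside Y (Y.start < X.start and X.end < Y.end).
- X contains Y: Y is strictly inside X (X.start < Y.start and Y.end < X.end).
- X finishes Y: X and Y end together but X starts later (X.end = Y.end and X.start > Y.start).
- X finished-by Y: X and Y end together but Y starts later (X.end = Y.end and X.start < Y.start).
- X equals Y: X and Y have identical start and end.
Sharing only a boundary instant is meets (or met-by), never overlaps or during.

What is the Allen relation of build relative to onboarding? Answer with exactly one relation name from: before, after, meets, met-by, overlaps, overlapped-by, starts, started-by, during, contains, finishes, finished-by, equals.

after

build = [t=422, t=647]; onboarding = [t=77, t=337].
Compare endpoints: build.start > onboarding.start, build.start > onboarding.end, build.end > onboarding.start, build.end > onboarding.end.
That pattern is 'after'.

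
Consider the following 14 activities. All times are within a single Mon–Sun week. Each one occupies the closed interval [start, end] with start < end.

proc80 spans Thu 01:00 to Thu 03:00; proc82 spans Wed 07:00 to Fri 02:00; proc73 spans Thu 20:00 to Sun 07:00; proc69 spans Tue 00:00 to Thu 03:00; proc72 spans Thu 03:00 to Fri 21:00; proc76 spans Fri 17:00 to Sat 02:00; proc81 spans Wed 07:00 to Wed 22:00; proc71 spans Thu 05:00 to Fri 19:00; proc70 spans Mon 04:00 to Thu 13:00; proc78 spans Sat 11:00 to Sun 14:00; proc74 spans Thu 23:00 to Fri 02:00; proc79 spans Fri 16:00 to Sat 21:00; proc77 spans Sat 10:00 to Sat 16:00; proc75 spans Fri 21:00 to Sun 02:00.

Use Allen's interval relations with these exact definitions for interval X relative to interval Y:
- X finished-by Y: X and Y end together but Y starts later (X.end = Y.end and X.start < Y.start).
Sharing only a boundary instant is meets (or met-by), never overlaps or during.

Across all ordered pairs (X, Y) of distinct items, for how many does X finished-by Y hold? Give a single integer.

Checking all 182 ordered pairs for relation 'finished-by'; matching pairs in alphabetical order:
(proc69, proc80): proc69 finished-by proc80 ✓
(proc82, proc74): proc82 finished-by proc74 ✓
Count: 2.

2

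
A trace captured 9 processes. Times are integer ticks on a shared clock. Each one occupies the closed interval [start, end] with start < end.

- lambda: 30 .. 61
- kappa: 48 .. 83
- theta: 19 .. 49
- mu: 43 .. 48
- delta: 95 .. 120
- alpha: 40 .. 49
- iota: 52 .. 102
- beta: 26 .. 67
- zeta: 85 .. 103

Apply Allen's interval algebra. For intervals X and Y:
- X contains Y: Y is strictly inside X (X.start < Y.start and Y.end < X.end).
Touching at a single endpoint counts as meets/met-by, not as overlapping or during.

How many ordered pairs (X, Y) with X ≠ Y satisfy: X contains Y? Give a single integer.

7

Checking all 72 ordered pairs for relation 'contains'; matching pairs in alphabetical order:
(alpha, mu): alpha contains mu ✓
(beta, alpha): beta contains alpha ✓
(beta, lambda): beta contains lambda ✓
(beta, mu): beta contains mu ✓
(lambda, alpha): lambda contains alpha ✓
(lambda, mu): lambda contains mu ✓
(theta, mu): theta contains mu ✓
Count: 7.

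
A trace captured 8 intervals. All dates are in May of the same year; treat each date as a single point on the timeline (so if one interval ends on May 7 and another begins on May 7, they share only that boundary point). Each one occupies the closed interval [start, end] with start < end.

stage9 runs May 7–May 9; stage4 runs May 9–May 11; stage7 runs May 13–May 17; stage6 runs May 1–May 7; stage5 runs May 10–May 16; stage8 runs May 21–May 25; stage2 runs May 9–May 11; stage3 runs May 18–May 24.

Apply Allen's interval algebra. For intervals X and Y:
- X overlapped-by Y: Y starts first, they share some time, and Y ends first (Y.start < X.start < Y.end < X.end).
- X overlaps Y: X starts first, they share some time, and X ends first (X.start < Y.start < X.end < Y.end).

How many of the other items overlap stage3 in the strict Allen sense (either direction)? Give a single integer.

1

Target stage3 = [May 18, May 24].
stage2 [May 9, May 11] → before → no.
stage4 [May 9, May 11] → before → no.
stage5 [May 10, May 16] → before → no.
stage6 [May 1, May 7] → before → no.
stage7 [May 13, May 17] → before → no.
stage8 [May 21, May 25] → overlapped-by → counts.
stage9 [May 7, May 9] → before → no.
Total: 1.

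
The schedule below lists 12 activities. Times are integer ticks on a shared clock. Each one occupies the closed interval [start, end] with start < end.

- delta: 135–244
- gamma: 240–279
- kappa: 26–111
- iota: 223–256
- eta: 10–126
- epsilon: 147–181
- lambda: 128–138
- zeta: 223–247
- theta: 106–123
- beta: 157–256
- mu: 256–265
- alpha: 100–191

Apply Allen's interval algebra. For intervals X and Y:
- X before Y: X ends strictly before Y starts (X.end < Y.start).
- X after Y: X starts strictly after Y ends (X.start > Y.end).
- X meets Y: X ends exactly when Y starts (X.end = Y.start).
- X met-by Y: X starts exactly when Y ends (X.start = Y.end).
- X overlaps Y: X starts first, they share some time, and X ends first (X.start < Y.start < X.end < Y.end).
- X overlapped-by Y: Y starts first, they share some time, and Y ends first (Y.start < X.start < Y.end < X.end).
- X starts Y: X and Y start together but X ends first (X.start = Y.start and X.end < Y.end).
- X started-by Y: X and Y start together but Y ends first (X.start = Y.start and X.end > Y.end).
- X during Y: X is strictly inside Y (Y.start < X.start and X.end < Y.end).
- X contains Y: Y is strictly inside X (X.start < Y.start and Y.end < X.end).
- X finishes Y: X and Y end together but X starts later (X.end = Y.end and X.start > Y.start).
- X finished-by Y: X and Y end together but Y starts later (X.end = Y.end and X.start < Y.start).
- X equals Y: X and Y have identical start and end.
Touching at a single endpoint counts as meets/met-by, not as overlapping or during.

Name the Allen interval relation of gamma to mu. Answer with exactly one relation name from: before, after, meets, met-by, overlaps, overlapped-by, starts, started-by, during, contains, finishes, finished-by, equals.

gamma = [240, 279]; mu = [256, 265].
Compare endpoints: gamma.start < mu.start, gamma.start < mu.end, gamma.end > mu.start, gamma.end > mu.end.
That pattern is 'contains'.

contains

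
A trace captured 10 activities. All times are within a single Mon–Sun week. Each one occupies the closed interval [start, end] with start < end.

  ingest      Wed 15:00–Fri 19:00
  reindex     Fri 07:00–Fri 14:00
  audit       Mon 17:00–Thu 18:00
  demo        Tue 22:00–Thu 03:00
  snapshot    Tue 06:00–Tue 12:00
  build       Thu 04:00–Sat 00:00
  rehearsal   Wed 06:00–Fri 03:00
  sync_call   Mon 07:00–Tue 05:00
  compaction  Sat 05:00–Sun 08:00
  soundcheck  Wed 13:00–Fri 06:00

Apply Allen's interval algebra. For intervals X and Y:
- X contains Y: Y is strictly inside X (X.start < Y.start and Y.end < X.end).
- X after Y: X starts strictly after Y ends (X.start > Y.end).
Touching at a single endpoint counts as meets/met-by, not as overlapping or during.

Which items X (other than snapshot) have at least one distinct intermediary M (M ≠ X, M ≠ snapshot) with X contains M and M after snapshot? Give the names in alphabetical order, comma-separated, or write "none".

Target snapshot = [Tue 06:00, Tue 12:00].
Intermediaries M with M after snapshot: build, compaction, demo, ingest, rehearsal, reindex, soundcheck.
Via build — items with X contains build: none.
Via compaction — items with X contains compaction: none.
Via demo — items with X contains demo: audit.
Via ingest — items with X contains ingest: none.
Via rehearsal — items with X contains rehearsal: none.
Via reindex — items with X contains reindex: build, ingest.
Via soundcheck — items with X contains soundcheck: none.
Union: audit, build, ingest.

audit, build, ingest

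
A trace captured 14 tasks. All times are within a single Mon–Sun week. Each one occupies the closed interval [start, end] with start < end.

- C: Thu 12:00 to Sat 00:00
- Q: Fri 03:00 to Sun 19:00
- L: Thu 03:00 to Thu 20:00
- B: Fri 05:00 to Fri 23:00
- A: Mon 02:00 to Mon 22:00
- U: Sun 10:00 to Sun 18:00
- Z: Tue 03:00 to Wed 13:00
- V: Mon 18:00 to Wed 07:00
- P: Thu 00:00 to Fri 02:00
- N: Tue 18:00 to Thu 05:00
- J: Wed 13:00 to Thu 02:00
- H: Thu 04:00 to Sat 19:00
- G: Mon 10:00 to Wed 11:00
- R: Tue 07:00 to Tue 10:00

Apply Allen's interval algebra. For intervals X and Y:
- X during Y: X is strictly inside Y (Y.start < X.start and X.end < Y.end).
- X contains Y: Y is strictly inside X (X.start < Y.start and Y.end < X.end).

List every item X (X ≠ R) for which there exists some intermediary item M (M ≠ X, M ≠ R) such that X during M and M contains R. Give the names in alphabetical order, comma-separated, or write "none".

Target R = [Tue 07:00, Tue 10:00].
Intermediaries M with M contains R: G, V, Z.
Via G — items with X during G: V.
Via V — items with X during V: none.
Via Z — items with X during Z: none.
Union: V.

V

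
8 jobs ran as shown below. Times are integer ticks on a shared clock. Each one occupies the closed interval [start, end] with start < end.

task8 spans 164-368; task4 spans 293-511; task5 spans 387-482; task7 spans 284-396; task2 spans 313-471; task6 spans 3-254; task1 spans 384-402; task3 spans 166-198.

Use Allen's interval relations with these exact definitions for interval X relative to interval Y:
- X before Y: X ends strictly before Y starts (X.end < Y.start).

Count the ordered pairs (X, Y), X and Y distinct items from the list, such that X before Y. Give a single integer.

12

Checking all 56 ordered pairs for relation 'before'; matching pairs in alphabetical order:
(task3, task1): task3 before task1 ✓
(task3, task2): task3 before task2 ✓
(task3, task4): task3 before task4 ✓
(task3, task5): task3 before task5 ✓
(task3, task7): task3 before task7 ✓
(task6, task1): task6 before task1 ✓
(task6, task2): task6 before task2 ✓
(task6, task4): task6 before task4 ✓
(task6, task5): task6 before task5 ✓
(task6, task7): task6 before task7 ✓
(task8, task1): task8 before task1 ✓
(task8, task5): task8 before task5 ✓
Count: 12.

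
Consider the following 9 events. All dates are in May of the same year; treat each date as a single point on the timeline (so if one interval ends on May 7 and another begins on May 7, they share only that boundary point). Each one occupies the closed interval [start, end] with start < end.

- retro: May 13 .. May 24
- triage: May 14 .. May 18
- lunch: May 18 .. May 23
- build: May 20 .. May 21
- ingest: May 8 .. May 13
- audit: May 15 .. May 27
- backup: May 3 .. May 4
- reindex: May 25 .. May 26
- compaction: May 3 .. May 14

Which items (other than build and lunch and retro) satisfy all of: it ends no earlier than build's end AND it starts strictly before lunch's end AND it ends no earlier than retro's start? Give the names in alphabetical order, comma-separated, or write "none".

Conditions: its end is no earlier than build's end (X.end >= May 21) AND its start is strictly before lunch's end (X.start < May 23) AND its end is no earlier than retro's start (X.end >= May 13).
audit: end May 27 >= May 21? ✓; start May 15 < May 23? ✓; end May 27 >= May 13? ✓ → yes.
backup: end May 4 >= May 21? ✗; start May 3 < May 23? ✓; end May 4 >= May 13? ✗ → no.
compaction: end May 14 >= May 21? ✗; start May 3 < May 23? ✓; end May 14 >= May 13? ✓ → no.
ingest: end May 13 >= May 21? ✗; start May 8 < May 23? ✓; end May 13 >= May 13? ✓ → no.
reindex: end May 26 >= May 21? ✓; start May 25 < May 23? ✗; end May 26 >= May 13? ✓ → no.
triage: end May 18 >= May 21? ✗; start May 14 < May 23? ✓; end May 18 >= May 13? ✓ → no.
Result: audit.

audit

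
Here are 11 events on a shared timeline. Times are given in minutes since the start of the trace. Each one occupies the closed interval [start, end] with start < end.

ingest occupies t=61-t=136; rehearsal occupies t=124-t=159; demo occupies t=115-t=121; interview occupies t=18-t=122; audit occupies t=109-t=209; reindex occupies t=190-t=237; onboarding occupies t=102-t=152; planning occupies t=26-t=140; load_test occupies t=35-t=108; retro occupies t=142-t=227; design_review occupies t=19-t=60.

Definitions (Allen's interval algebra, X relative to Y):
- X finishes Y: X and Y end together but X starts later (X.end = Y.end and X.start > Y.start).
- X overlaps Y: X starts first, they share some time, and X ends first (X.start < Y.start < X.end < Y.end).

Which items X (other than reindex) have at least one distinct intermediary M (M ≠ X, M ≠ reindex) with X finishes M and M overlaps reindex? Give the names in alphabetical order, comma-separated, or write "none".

Target reindex = [t=190, t=237].
Intermediaries M with M overlaps reindex: audit, retro.
Via audit — items with X finishes audit: none.
Via retro — items with X finishes retro: none.
Union: none.

none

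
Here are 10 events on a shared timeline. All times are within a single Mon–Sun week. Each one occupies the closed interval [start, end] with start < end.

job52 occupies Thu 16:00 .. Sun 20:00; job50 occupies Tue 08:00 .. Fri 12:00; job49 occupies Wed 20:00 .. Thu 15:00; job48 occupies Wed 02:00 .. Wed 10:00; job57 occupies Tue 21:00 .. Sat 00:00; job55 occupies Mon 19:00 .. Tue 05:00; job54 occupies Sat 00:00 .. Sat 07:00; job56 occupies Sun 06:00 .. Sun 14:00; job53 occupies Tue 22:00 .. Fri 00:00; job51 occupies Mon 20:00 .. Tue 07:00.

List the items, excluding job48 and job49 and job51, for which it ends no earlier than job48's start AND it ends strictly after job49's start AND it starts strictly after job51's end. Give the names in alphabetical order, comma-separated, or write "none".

job50, job52, job53, job54, job56, job57

Conditions: its end is no earlier than job48's start (X.end >= Wed 02:00) AND its end is strictly after job49's start (X.end > Wed 20:00) AND its start is strictly after job51's end (X.start > Tue 07:00).
job50: end Fri 12:00 >= Wed 02:00? ✓; end Fri 12:00 > Wed 20:00? ✓; start Tue 08:00 > Tue 07:00? ✓ → yes.
job52: end Sun 20:00 >= Wed 02:00? ✓; end Sun 20:00 > Wed 20:00? ✓; start Thu 16:00 > Tue 07:00? ✓ → yes.
job53: end Fri 00:00 >= Wed 02:00? ✓; end Fri 00:00 > Wed 20:00? ✓; start Tue 22:00 > Tue 07:00? ✓ → yes.
job54: end Sat 07:00 >= Wed 02:00? ✓; end Sat 07:00 > Wed 20:00? ✓; start Sat 00:00 > Tue 07:00? ✓ → yes.
job55: end Tue 05:00 >= Wed 02:00? ✗; end Tue 05:00 > Wed 20:00? ✗; start Mon 19:00 > Tue 07:00? ✗ → no.
job56: end Sun 14:00 >= Wed 02:00? ✓; end Sun 14:00 > Wed 20:00? ✓; start Sun 06:00 > Tue 07:00? ✓ → yes.
job57: end Sat 00:00 >= Wed 02:00? ✓; end Sat 00:00 > Wed 20:00? ✓; start Tue 21:00 > Tue 07:00? ✓ → yes.
Result: job50, job52, job53, job54, job56, job57.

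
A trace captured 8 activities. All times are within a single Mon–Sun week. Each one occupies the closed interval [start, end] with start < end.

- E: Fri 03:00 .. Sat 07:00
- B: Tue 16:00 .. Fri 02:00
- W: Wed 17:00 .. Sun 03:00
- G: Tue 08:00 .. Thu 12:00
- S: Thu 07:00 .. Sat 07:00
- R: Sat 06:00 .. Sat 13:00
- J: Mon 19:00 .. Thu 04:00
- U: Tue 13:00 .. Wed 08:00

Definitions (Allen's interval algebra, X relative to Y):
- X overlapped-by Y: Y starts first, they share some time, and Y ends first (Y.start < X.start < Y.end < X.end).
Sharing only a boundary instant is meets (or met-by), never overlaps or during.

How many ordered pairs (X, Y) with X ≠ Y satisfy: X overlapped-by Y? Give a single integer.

11

Checking all 56 ordered pairs for relation 'overlapped-by'; matching pairs in alphabetical order:
(B, G): B overlapped-by G ✓
(B, J): B overlapped-by J ✓
(B, U): B overlapped-by U ✓
(G, J): G overlapped-by J ✓
(R, E): R overlapped-by E ✓
(R, S): R overlapped-by S ✓
(S, B): S overlapped-by B ✓
(S, G): S overlapped-by G ✓
(W, B): W overlapped-by B ✓
(W, G): W overlapped-by G ✓
(W, J): W overlapped-by J ✓
Count: 11.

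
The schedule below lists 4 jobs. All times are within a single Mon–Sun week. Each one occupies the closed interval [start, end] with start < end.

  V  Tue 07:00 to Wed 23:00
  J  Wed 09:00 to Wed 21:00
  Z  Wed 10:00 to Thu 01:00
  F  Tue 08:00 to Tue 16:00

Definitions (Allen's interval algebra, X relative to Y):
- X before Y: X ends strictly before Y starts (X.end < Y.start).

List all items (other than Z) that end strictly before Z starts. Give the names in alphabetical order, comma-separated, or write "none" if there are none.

Target Z = [Wed 10:00, Thu 01:00].
F [Tue 08:00, Tue 16:00] → before → yes.
J [Wed 09:00, Wed 21:00] → overlaps → no.
V [Tue 07:00, Wed 23:00] → overlaps → no.
Result: F.

F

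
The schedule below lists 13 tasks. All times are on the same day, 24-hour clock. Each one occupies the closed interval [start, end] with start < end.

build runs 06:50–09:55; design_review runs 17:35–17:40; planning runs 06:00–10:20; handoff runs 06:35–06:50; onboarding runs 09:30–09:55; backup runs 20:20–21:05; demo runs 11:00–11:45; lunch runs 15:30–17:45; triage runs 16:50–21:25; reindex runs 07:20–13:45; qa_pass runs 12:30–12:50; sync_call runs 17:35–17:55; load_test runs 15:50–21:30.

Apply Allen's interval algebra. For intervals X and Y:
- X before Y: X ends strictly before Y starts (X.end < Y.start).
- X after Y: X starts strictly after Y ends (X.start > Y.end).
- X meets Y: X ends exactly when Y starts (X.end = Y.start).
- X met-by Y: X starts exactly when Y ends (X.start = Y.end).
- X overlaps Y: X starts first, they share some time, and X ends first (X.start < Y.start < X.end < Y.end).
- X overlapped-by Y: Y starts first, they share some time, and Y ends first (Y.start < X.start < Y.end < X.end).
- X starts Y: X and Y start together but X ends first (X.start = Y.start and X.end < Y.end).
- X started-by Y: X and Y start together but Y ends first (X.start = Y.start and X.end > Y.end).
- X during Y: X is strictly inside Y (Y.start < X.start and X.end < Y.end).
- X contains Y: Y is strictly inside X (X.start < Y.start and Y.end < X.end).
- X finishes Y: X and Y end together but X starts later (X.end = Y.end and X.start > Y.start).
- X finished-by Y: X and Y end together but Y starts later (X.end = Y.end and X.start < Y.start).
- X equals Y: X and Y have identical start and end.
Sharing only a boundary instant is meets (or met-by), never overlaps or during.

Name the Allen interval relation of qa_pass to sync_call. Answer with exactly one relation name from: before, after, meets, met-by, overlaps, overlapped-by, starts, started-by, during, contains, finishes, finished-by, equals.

qa_pass = [12:30, 12:50]; sync_call = [17:35, 17:55].
Compare endpoints: qa_pass.start < sync_call.start, qa_pass.start < sync_call.end, qa_pass.end < sync_call.start, qa_pass.end < sync_call.end.
That pattern is 'before'.

before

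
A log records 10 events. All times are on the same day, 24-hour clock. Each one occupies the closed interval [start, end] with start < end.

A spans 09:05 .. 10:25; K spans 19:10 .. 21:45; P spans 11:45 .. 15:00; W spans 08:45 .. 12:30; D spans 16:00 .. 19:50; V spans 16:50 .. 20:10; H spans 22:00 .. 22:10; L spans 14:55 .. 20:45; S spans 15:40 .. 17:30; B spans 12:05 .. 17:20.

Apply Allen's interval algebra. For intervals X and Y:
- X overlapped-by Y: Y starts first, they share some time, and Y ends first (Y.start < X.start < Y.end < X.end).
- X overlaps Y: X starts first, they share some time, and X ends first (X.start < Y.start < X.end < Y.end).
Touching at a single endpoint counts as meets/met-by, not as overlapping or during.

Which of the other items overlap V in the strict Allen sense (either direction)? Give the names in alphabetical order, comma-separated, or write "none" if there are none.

Target V = [16:50, 20:10].
A [09:05, 10:25] → before → no.
B [12:05, 17:20] → overlaps → yes.
D [16:00, 19:50] → overlaps → yes.
H [22:00, 22:10] → after → no.
K [19:10, 21:45] → overlapped-by → yes.
L [14:55, 20:45] → contains → no.
P [11:45, 15:00] → before → no.
S [15:40, 17:30] → overlaps → yes.
W [08:45, 12:30] → before → no.
Result: B, D, K, S.

B, D, K, S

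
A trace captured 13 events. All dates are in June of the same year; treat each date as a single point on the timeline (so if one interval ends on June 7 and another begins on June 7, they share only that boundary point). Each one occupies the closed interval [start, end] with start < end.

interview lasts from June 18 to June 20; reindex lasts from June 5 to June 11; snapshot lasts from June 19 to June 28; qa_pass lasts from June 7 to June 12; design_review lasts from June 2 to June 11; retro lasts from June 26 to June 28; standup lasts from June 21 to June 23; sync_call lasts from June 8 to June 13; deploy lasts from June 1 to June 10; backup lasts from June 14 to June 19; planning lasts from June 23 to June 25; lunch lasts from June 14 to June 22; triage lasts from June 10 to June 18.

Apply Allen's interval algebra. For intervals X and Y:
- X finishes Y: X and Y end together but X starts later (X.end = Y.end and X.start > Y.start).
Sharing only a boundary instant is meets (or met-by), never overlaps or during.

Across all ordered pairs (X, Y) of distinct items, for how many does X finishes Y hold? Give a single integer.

2

Checking all 156 ordered pairs for relation 'finishes'; matching pairs in alphabetical order:
(reindex, design_review): reindex finishes design_review ✓
(retro, snapshot): retro finishes snapshot ✓
Count: 2.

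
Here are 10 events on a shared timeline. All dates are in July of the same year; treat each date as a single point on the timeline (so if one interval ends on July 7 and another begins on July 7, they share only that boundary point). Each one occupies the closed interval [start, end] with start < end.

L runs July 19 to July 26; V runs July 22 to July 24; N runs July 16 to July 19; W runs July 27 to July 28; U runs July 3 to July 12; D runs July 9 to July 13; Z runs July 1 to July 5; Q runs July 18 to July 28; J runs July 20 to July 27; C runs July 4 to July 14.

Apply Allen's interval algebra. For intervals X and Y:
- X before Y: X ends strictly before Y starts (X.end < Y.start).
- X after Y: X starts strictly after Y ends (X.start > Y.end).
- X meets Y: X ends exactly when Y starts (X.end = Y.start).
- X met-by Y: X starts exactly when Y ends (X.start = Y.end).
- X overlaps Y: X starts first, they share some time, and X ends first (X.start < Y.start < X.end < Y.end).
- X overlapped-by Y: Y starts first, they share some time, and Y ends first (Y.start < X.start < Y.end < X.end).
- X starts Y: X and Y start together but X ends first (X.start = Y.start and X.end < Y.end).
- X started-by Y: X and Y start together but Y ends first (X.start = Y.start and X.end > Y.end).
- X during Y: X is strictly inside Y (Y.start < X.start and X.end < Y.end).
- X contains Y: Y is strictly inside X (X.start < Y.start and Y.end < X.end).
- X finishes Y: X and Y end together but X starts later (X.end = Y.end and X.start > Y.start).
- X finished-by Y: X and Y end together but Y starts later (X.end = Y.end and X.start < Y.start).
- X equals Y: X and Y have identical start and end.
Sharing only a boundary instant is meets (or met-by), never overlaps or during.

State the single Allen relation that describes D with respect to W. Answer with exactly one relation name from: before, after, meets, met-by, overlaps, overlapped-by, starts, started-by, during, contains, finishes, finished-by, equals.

before

D = [July 9, July 13]; W = [July 27, July 28].
Compare endpoints: D.start < W.start, D.start < W.end, D.end < W.start, D.end < W.end.
That pattern is 'before'.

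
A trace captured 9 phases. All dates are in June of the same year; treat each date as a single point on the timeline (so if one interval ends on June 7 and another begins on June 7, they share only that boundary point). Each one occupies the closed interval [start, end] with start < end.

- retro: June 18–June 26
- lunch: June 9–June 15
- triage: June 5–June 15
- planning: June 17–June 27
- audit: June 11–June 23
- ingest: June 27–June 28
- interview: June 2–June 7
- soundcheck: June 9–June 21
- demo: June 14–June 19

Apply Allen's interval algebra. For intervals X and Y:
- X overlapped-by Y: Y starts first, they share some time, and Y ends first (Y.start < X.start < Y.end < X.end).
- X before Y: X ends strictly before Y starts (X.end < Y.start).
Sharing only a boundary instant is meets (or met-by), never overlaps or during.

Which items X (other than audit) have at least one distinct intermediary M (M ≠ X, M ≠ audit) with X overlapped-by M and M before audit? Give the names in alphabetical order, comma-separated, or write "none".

triage

Target audit = [June 11, June 23].
Intermediaries M with M before audit: interview.
Via interview — items with X overlapped-by interview: triage.
Union: triage.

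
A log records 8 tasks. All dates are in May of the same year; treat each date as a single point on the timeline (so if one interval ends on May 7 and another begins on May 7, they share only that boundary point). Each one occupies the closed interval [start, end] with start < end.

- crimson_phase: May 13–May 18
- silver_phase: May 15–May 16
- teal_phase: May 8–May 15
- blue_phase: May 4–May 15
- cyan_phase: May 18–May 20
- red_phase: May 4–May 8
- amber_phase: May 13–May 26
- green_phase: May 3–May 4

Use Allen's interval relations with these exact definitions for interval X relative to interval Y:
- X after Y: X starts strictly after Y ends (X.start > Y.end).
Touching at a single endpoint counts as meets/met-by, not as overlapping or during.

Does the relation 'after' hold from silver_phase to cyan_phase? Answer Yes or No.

No

silver_phase = [May 15, May 16], cyan_phase = [May 18, May 20].
Actual relation of silver_phase to cyan_phase: before.
Asked whether 'after' holds → No.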